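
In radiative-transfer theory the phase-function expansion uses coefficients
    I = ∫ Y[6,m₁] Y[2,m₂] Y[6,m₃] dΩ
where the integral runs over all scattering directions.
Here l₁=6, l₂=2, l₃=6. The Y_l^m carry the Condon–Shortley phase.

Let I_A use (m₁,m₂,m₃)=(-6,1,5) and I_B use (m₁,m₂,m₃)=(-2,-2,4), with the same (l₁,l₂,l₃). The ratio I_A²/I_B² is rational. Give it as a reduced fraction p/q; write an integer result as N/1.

121/90

l's match ⇒ only the (l;m) 3-j factors differ between A and B.
A: triangle coeff Δ(6,2,6) = 1/90090; Σ_t [2,2]: t=2:+1/7257600 = 1/7257600; (3j)²=11/455 [(6 2 6; -6 1 5)], sign=-1
B: triangle coeff Δ(6,2,6) = 1/90090; Σ_t [0,0]: t=0:+1/322560 = 1/322560; (3j)²=18/1001 [(6 2 6; -2 -2 4)], sign=+1
I_A²/I_B² = (11/455)/(18/1001) = 121/90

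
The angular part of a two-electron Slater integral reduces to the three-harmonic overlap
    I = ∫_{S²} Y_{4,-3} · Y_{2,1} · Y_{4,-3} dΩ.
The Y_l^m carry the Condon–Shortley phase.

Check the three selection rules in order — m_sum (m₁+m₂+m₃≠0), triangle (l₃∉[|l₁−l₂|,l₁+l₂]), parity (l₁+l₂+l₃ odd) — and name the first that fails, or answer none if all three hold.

azimuthal sum: -3 + 1 − 3 = -5  ✗
2 ≤ 4 ≤ 6 (triangle on l)
L = 4 + 2 + 4 = 10 (even)

m_sum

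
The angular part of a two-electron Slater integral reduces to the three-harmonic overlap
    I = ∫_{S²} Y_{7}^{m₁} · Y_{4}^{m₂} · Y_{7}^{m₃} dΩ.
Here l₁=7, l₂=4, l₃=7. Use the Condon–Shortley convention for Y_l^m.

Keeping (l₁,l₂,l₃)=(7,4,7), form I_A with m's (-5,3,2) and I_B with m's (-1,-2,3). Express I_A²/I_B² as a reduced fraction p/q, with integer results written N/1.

3773/507

l's match ⇒ only the (l;m) 3-j factors differ between A and B.
A: triangle coeff Δ(7,4,7) = 1/58198140; Σ_t [3,4]: t=3:−1/52254720 t=4:+1/11612160 = 1/14929920; (3j)²=1225/75582 [(7 4 7; -5 3 2)], sign=-1
B: triangle coeff Δ(7,4,7) = 1/58198140; Σ_t [0,2]: t=0:+1/7741440 t=1:−1/1088640 t=2:+1/1658880 = -13/69672960; (3j)²=325/149226 [(7 4 7; -1 -2 3)], sign=-1
I_A²/I_B² = (1225/75582)/(325/149226) = 3773/507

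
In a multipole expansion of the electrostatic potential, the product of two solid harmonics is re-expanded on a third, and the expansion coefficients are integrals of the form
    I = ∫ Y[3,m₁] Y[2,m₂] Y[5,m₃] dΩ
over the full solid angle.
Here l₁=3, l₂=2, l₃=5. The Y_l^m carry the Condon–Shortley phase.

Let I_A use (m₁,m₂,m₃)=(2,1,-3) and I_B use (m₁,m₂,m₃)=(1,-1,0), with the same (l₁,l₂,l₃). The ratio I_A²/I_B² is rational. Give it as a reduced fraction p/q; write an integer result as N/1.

56/25

l's match ⇒ only the (l;m) 3-j factors differ between A and B.
A: triangle coeff Δ(3,2,5) = 1/2310; Σ_t [0,0]: t=0:+1/720 = 1/720; (3j)²=8/165 [(3 2 5; 2 1 -3)], sign=+1
B: triangle coeff Δ(3,2,5) = 1/2310; Σ_t [0,0]: t=0:+1/288 = 1/288; (3j)²=5/231 [(3 2 5; 1 -1 0)], sign=-1
I_A²/I_B² = (8/165)/(5/231) = 56/25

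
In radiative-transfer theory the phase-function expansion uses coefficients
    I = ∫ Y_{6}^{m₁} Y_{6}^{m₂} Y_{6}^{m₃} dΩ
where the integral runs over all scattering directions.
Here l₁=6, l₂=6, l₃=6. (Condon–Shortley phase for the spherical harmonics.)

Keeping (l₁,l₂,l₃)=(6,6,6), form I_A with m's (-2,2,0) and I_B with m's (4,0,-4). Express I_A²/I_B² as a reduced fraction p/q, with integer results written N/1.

121/16

Same 6,6,6: normalisation and zero-m 3j drop out of the ratio.
A: Δ: 6! 6! 6! / 19! → 1/325909584; sum: t=2:+1/24883200 t=3:−1/518400 t=4:+1/110592 t=5:−1/155520 t=6:+1/1658880 = 11/8294400; 3j²(6 6 6; -2 2 0) = Δ·Π!·Σ² = 11/4199  (sign +1)
B: Δ: 6! 6! 6! / 19! → 1/325909584; sum: t=0:+1/24883200 t=1:−1/1728000 t=2:+1/1658880 = 1/15552000; 3j²(6 6 6; 4 0 -4) = Δ·Π!·Σ² = 16/46189  (sign +1)
I_A²/I_B² = (11/4199)/(16/46189) = 121/16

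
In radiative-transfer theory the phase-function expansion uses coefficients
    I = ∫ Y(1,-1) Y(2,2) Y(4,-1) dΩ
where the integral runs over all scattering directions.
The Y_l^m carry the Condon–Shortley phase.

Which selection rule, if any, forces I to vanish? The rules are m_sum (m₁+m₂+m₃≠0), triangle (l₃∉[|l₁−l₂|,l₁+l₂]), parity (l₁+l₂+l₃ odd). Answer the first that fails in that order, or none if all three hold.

azimuthal sum: -1 + 2 − 1 = 0  ✓
1 ≤ 4 ≤ 3 (triangle on l)  ✗
L = 1 + 2 + 4 = 7 (odd)

triangle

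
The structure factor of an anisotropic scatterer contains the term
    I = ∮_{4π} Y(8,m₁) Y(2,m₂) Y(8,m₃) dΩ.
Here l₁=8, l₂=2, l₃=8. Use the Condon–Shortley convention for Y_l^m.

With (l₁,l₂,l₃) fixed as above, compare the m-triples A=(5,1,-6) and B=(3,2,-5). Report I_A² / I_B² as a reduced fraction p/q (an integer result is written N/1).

Shared (l₁,l₂,l₃)=(8,2,8): N and (l;000)² cancel in I_A²/I_B².
A: Δ = 2!·14!·2!/19! = 1/348840; Racah Σ t=1..2: t=1:−1/1916006400 t=2:+1/12454041600 = -1/2264371200; ⇒ 3j(8 2 8; 5 1 -6)² = 847/38760, sgn -1
B: Δ = 2!·14!·2!/19! = 1/348840; Racah Σ t=2..2: t=2:+1/958003200 = 1/958003200; ⇒ 3j(8 2 8; 3 2 -5)² = 13/969, sgn -1
I_A²/I_B² = (847/38760)/(13/969) = 847/520

847/520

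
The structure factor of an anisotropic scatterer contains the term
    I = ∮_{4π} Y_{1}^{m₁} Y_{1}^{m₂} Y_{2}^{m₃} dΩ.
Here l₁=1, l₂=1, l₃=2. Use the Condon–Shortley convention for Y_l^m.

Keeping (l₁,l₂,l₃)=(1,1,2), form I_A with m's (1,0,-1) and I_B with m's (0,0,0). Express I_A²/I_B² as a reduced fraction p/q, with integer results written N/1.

3/4

l's match ⇒ only the (l;m) 3-j factors differ between A and B.
A: triangle coeff Δ(1,1,2) = 1/30; Σ_t [0,0]: t=0:+1/2 = 1/2; (3j)²=1/10 [(1 1 2; 1 0 -1)], sign=-1
B: triangle coeff Δ(1,1,2) = 1/30; Σ_t [0,0]: t=0:+1/1 = 1/1; (3j)²=2/15 [(1 1 2; 0 0 0)], sign=+1
I_A²/I_B² = (1/10)/(2/15) = 3/4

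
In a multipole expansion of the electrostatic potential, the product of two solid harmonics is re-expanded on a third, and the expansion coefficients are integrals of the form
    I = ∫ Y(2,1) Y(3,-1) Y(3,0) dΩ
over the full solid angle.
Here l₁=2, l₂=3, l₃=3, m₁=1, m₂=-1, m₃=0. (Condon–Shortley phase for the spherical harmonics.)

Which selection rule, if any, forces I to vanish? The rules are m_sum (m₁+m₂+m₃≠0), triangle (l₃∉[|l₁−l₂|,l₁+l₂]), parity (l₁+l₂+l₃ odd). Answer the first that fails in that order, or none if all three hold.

Σmᵢ = 0  ✓
l₃∈[|l₁−l₂|,l₁+l₂]=[1,5], have l₃=3  ✓
Σlᵢ = 8 ⇒ even  ✓

none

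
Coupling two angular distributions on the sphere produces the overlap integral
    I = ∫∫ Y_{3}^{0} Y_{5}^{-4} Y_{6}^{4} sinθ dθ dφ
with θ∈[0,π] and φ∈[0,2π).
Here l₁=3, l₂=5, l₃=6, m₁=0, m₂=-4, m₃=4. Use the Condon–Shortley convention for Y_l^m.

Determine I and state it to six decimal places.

-0.139560

Rules hold: Σm=0, L=14 even, 2≤6≤8.
N = 7·11·13 = 1001
Δ = 2!·4!·8!/15! = 1/675675
Racah Σ t=0..2: t=0:+1/8640 t=1:−1/2304 t=2:+1/8640 = -7/34560
⇒ 3j(3 5 6; 0 0 0)² = 7/429, sgn -1
Racah Σ t=0..1: t=0:+1/60480 t=1:−1/161280 = 1/96768
⇒ 3j(3 5 6; 0 -4 4)² = 15/1001, sgn +1
4πI² = N·(3j₀)²·(3jₘ)² = 35/143
I = -1·√(0.244755/4π) = -0.13956004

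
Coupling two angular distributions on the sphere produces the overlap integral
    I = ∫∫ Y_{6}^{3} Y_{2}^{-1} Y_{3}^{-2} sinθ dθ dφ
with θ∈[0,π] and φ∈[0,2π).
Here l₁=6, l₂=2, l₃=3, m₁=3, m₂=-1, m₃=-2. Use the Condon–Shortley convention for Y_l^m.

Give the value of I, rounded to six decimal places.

l₃=3 ∉ [4,8] — triangle fails ⇒ I = 0

0.000000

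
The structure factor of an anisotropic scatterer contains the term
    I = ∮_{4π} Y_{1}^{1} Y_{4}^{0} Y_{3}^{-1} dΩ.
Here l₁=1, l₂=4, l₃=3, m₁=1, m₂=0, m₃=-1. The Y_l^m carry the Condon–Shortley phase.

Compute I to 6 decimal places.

Rules hold: Σm=0, L=8 even, 3≤3≤5.
N = 3·9·7 = 189
Δ = 2!·0!·6!/9! = 1/252
Racah Σ t=1..1: t=1:−1/36 = -1/36
⇒ 3j(1 4 3; 0 0 0)² = 4/63, sgn +1
Racah Σ t=0..0: t=0:+1/96 = 1/96
⇒ 3j(1 4 3; 1 0 -1)² = 1/42, sgn +1
4πI² = N·(3j₀)²·(3jₘ)² = 2/7
I = +1·√(0.285714/4π) = 0.15078601

0.150786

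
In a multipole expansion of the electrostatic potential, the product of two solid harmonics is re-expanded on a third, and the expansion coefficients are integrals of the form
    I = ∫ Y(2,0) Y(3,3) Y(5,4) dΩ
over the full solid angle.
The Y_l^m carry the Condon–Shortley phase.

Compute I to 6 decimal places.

Σmᵢ = 7 ≠ 0, so the φ-integral vanishes; I = 0

0.000000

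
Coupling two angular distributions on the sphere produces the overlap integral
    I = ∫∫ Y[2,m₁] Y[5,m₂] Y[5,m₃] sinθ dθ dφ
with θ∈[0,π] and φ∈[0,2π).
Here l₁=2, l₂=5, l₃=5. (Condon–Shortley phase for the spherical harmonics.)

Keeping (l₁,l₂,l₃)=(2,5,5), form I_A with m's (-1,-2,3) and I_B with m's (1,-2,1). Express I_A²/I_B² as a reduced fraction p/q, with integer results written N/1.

l's match ⇒ only the (l;m) 3-j factors differ between A and B.
A: triangle coeff Δ(2,5,5) = 1/38610; Σ_t [1,2]: t=1:−1/2880 t=2:+1/10080 = -1/4032; (3j)²=10/429 [(2 5 5; -1 -2 3)], sign=-1
B: triangle coeff Δ(2,5,5) = 1/38610; Σ_t [0,1]: t=0:+1/1440 t=1:−1/2880 = 1/2880; (3j)²=7/715 [(2 5 5; 1 -2 1)], sign=+1
I_A²/I_B² = (10/429)/(7/715) = 50/21

50/21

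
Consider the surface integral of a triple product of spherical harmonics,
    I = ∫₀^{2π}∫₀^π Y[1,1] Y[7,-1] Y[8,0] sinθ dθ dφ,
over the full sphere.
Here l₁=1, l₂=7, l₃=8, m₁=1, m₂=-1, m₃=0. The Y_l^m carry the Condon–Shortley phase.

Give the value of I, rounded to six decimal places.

Rules hold: Σm=0, L=16 even, 6≤8≤8.
N = 3·15·17 = 765
Δ = 0!·2!·14!/17! = 1/2040
Racah Σ t=0..0: t=0:+1/25401600 = 1/25401600
⇒ 3j(1 7 8; 0 0 0)² = 8/255, sgn +1
Racah Σ t=0..0: t=0:+1/58060800 = 1/58060800
⇒ 3j(1 7 8; 1 -1 0)² = 7/510, sgn +1
4πI² = N·(3j₀)²·(3jₘ)² = 28/85
I = +1·√(0.329412/4π) = 0.16190663

0.161907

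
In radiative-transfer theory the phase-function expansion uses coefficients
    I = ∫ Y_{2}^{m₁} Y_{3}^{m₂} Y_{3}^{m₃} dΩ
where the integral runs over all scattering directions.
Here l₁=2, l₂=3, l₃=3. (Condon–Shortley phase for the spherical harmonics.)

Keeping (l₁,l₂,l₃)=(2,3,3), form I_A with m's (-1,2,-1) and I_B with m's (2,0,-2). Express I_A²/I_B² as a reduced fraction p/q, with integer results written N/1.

Same 2,3,3: normalisation and zero-m 3j drop out of the ratio.
A: Δ: 2! 2! 4! / 9! → 1/3780; sum: t=1:−1/48 t=2:+1/12 = 1/16; 3j²(2 3 3; -1 2 -1) = Δ·Π!·Σ² = 1/28  (sign +1)
B: Δ: 2! 2! 4! / 9! → 1/3780; sum: t=0:+1/24 = 1/24; 3j²(2 3 3; 2 0 -2) = Δ·Π!·Σ² = 1/21  (sign -1)
I_A²/I_B² = (1/28)/(1/21) = 3/4

3/4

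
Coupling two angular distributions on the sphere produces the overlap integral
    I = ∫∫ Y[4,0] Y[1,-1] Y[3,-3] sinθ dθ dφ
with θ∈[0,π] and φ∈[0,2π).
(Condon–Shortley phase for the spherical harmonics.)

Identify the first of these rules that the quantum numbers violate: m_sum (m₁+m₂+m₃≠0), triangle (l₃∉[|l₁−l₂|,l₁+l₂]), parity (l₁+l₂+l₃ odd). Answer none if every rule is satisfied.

azimuthal sum: 0 − 1 − 3 = -4  ✗
3 ≤ 3 ≤ 5 (triangle on l)
L = 4 + 1 + 3 = 8 (even)

m_sum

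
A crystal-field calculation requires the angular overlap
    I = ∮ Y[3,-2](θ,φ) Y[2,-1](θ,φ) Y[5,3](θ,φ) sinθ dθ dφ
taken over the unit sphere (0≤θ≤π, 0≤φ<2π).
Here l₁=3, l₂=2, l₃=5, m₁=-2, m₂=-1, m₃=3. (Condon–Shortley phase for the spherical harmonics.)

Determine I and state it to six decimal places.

m-sum 0 ✓  L=10 even ✓  1≤5≤5 ✓
Π(2lᵢ+1) = 7×5×11 = 385
triangle coeff Δ(3,2,5) = 1/2310
Σ_t [0,0]: t=0:+1/144 = 1/144
(3j)²=10/231 [(3 2 5; 0 0 0)], sign=-1
Σ_t [0,0]: t=0:+1/720 = 1/720
(3j)²=8/165 [(3 2 5; -2 -1 3)], sign=+1
⇒ 4πI² = 80/99
I = (-1)√(80/99/(4π)) = -0.25358436

-0.253584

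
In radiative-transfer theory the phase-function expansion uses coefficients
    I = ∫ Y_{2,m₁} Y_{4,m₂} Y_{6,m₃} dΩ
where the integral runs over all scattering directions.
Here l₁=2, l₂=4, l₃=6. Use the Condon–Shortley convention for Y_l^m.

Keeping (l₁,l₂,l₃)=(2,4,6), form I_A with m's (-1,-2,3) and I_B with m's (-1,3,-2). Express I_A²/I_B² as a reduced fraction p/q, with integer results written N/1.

63/8

l's match ⇒ only the (l;m) 3-j factors differ between A and B.
A: triangle coeff Δ(2,4,6) = 1/6435; Σ_t [0,0]: t=0:+1/8640 = 1/8640; (3j)²=28/715 [(2 4 6; -1 -2 3)], sign=-1
B: triangle coeff Δ(2,4,6) = 1/6435; Σ_t [0,0]: t=0:+1/30240 = 1/30240; (3j)²=32/6435 [(2 4 6; -1 3 -2)], sign=+1
I_A²/I_B² = (28/715)/(32/6435) = 63/8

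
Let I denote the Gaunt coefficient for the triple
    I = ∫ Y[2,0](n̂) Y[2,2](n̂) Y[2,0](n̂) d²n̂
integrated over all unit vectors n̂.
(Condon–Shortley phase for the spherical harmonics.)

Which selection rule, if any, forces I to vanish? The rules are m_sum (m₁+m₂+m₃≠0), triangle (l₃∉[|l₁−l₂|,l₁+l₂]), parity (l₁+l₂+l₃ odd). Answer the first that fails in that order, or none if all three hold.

azimuthal sum: 0 + 2 + 0 = 2  ✗
0 ≤ 2 ≤ 4 (triangle on l)
L = 2 + 2 + 2 = 6 (even)

m_sum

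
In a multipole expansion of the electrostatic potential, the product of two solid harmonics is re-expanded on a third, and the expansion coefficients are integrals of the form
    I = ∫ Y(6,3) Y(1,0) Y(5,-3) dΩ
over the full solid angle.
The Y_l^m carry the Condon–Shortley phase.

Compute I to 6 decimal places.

-0.212310

Rules hold: Σm=0, L=12 even, 5≤5≤7.
N = 13·3·11 = 429
Δ = 2!·10!·0!/13! = 1/858
Racah Σ t=1..1: t=1:−1/14400 = -1/14400
⇒ 3j(6 1 5; 0 0 0)² = 6/143, sgn +1
Racah Σ t=1..1: t=1:−1/80640 = -1/80640
⇒ 3j(6 1 5; 3 0 -3)² = 9/286, sgn -1
4πI² = N·(3j₀)²·(3jₘ)² = 81/143
I = -1·√(0.566434/4π) = -0.21230956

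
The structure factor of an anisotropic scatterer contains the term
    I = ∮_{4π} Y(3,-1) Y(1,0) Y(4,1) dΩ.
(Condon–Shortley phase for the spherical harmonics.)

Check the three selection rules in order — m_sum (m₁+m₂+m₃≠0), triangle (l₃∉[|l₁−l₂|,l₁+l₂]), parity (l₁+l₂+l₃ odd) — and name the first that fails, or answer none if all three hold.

Σmᵢ = 0  ✓
l₃∈[|l₁−l₂|,l₁+l₂]=[2,4], have l₃=4  ✓
Σlᵢ = 8 ⇒ even  ✓

none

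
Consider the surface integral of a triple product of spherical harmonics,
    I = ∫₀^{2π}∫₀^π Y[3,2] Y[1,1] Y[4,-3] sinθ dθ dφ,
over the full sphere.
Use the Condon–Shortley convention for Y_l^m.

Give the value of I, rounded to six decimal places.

m-sum 0 ✓  L=8 even ✓  2≤4≤4 ✓
Π(2lᵢ+1) = 7×3×9 = 189
triangle coeff Δ(3,1,4) = 1/252
Σ_t [0,0]: t=0:+1/36 = 1/36
(3j)²=4/63 [(3 1 4; 0 0 0)], sign=+1
Σ_t [0,0]: t=0:+1/240 = 1/240
(3j)²=1/12 [(3 1 4; 2 1 -3)], sign=-1
⇒ 4πI² = 1/1
I = (-1)√(1/1/(4π)) = -0.28209479

-0.282095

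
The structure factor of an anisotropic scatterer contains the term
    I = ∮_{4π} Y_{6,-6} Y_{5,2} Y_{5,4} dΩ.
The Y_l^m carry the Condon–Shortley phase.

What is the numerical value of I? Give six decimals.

Checks pass: Σm=0; 16 even; l₃=5∈[1,11].
(2·6+1)(2·5+1)(2·5+1) = 1573
Δ: 6! 6! 4! / 17! → 1/28588560
sum: t=1:−1/345600 t=2:+1/13824 t=3:−1/5184 t=4:+1/13824 t=5:−1/345600 = -7/129600
3j²(6 5 5; 0 0 0) = Δ·Π!·Σ² = 80/7293  (sign +1)
sum: t=6:+1/3110400 = 1/3110400
3j²(6 5 5; -6 2 4) = Δ·Π!·Σ² = 21/1105  (sign -1)
combine: 4πI² = 1573·80/7293·21/1105 = 1232/3757
take √, sign -1: I = -0.16153991

-0.161540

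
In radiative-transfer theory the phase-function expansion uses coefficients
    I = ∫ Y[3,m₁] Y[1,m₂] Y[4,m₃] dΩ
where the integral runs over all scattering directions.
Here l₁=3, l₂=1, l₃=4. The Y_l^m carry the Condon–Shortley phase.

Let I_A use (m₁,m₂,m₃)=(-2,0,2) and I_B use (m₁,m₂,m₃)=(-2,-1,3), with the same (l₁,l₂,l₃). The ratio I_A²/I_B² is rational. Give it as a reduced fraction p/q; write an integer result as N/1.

4/7

Shared (l₁,l₂,l₃)=(3,1,4): N and (l;000)² cancel in I_A²/I_B².
A: Δ = 0!·6!·2!/9! = 1/252; Racah Σ t=0..0: t=0:+1/120 = 1/120; ⇒ 3j(3 1 4; -2 0 2)² = 1/21, sgn +1
B: Δ = 0!·6!·2!/9! = 1/252; Racah Σ t=0..0: t=0:+1/240 = 1/240; ⇒ 3j(3 1 4; -2 -1 3)² = 1/12, sgn -1
I_A²/I_B² = (1/21)/(1/12) = 4/7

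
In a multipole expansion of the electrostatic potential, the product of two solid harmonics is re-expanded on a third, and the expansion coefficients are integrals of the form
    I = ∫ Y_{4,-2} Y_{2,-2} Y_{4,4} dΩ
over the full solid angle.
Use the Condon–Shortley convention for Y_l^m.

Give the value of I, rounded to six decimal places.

-0.106180

m-sum 0 ✓  L=10 even ✓  2≤4≤6 ✓
Π(2lᵢ+1) = 9×5×9 = 405
triangle coeff Δ(4,2,4) = 1/13860
Σ_t [0,2]: t=0:+1/192 t=1:−1/36 t=2:+1/192 = -5/288
(3j)²=20/693 [(4 2 4; 0 0 0)], sign=-1
Σ_t [0,0]: t=0:+1/2880 = 1/2880
(3j)²=2/165 [(4 2 4; -2 -2 4)], sign=+1
⇒ 4πI² = 120/847
I = (-1)√(120/847/(4π)) = -0.10618031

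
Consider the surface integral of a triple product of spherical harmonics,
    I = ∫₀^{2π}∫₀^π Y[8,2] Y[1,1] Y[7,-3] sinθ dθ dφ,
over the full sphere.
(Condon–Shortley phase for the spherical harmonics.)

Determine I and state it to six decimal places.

m-sum 0 ✓  L=16 even ✓  7≤7≤9 ✓
Π(2lᵢ+1) = 17×3×15 = 765
triangle coeff Δ(8,1,7) = 1/2040
Σ_t [1,1]: t=1:−1/25401600 = -1/25401600
(3j)²=8/255 [(8 1 7; 0 0 0)], sign=+1
Σ_t [2,2]: t=2:+1/174182400 = 1/174182400
(3j)²=1/136 [(8 1 7; 2 1 -3)], sign=+1
⇒ 4πI² = 3/17
I = (+1)√(3/17/(4π)) = 0.11850352

0.118504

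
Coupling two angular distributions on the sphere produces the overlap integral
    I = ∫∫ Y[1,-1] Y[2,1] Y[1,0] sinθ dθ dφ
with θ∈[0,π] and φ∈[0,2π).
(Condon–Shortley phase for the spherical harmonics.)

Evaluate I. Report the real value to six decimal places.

-0.218510

m-sum 0 ✓  L=4 even ✓  1≤1≤3 ✓
Π(2lᵢ+1) = 3×5×3 = 45
triangle coeff Δ(1,2,1) = 1/30
Σ_t [1,1]: t=1:−1/1 = -1/1
(3j)²=2/15 [(1 2 1; 0 0 0)], sign=+1
Σ_t [2,2]: t=2:+1/2 = 1/2
(3j)²=1/10 [(1 2 1; -1 1 0)], sign=-1
⇒ 4πI² = 3/5
I = (-1)√(3/5/(4π)) = -0.21850969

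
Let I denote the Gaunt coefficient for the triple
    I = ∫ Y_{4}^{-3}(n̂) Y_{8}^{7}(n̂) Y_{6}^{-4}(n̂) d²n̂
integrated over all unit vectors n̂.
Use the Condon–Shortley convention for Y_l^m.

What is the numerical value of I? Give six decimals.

Checks pass: Σm=0; 18 even; l₃=6∈[4,12].
(2·4+1)(2·8+1)(2·6+1) = 1989
Δ: 6! 2! 10! / 19! → 1/23279256
sum: t=2:+1/1658880 t=3:−1/518400 t=4:+1/1658880 = -1/1382400
3j²(4 8 6; 0 0 0) = Δ·Π!·Σ² = 504/46189  (sign -1)
sum: t=5:−1/870912000 t=6:+1/261273600 = 1/373248000
3j²(4 8 6; -3 7 -4) = Δ·Π!·Σ² = 343/23256  (sign +1)
combine: 4πI² = 1989·504/46189·343/23256 = 21609/67507
take √, sign -1: I = -0.15960188

-0.159602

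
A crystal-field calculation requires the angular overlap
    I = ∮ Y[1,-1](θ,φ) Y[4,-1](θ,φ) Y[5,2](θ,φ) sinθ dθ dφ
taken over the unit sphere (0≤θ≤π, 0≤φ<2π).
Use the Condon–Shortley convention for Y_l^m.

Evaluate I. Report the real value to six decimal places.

0.225034

Checks pass: Σm=0; 10 even; l₃=5∈[3,5].
(2·1+1)(2·4+1)(2·5+1) = 297
Δ: 0! 2! 8! / 11! → 1/495
sum: t=0:+1/576 = 1/576
3j²(1 4 5; 0 0 0) = Δ·Π!·Σ² = 5/99  (sign -1)
sum: t=0:+1/1440 = 1/1440
3j²(1 4 5; -1 -1 2) = Δ·Π!·Σ² = 7/165  (sign -1)
combine: 4πI² = 297·5/99·7/165 = 7/11
take √, sign +1: I = 0.22503380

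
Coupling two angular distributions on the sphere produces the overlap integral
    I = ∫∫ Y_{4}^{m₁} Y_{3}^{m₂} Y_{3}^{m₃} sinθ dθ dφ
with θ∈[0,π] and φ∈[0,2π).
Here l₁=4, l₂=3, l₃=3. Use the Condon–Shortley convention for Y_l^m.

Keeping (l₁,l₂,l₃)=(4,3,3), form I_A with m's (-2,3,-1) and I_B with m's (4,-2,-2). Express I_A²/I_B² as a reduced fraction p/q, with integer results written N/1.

Shared (l₁,l₂,l₃)=(4,3,3): N and (l;000)² cancel in I_A²/I_B².
A: Δ = 4!·4!·2!/11! = 1/34650; Racah Σ t=4..4: t=4:+1/192 = 1/192; ⇒ 3j(4 3 3; -2 3 -1)² = 3/77, sgn +1
B: Δ = 4!·4!·2!/11! = 1/34650; Racah Σ t=0..0: t=0:+1/576 = 1/576; ⇒ 3j(4 3 3; 4 -2 -2)² = 5/99, sgn -1
I_A²/I_B² = (3/77)/(5/99) = 27/35

27/35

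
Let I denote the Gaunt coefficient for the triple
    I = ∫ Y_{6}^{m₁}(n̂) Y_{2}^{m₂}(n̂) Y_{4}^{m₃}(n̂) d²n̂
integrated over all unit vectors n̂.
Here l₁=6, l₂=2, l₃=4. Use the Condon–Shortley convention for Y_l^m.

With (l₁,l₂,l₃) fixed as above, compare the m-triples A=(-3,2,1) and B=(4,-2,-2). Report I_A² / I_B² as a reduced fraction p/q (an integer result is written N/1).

3/5

l's match ⇒ only the (l;m) 3-j factors differ between A and B.
A: triangle coeff Δ(6,2,4) = 1/6435; Σ_t [4,4]: t=4:+1/17280 = 1/17280; (3j)²=14/715 [(6 2 4; -3 2 1)], sign=-1
B: triangle coeff Δ(6,2,4) = 1/6435; Σ_t [0,0]: t=0:+1/34560 = 1/34560; (3j)²=14/429 [(6 2 4; 4 -2 -2)], sign=+1
I_A²/I_B² = (14/715)/(14/429) = 3/5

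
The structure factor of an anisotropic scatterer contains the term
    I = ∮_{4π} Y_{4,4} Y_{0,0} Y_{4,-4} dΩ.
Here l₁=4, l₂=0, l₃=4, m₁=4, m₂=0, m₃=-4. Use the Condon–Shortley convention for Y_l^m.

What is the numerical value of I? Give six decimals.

m-sum 0 ✓  L=8 even ✓  4≤4≤4 ✓
Π(2lᵢ+1) = 9×1×9 = 81
triangle coeff Δ(4,0,4) = 1/9
Σ_t [0,0]: t=0:+1/576 = 1/576
(3j)²=1/9 [(4 0 4; 0 0 0)], sign=+1
Σ_t [0,0]: t=0:+1/40320 = 1/40320
(3j)²=1/9 [(4 0 4; 4 0 -4)], sign=+1
⇒ 4πI² = 1/1
I = (+1)√(1/1/(4π)) = 0.28209479

0.282095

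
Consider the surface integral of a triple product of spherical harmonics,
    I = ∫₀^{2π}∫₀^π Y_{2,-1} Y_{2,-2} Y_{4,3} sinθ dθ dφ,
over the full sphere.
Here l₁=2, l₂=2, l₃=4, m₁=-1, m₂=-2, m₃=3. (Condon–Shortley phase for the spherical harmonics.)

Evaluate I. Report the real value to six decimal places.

Checks pass: Σm=0; 8 even; l₃=4∈[0,4].
(2·2+1)(2·2+1)(2·4+1) = 225
Δ: 0! 4! 4! / 9! → 1/630
sum: t=0:+1/16 = 1/16
3j²(2 2 4; 0 0 0) = Δ·Π!·Σ² = 2/35  (sign +1)
sum: t=0:+1/144 = 1/144
3j²(2 2 4; -1 -2 3) = Δ·Π!·Σ² = 1/18  (sign -1)
combine: 4πI² = 225·2/35·1/18 = 5/7
take √, sign -1: I = -0.23841361

-0.238414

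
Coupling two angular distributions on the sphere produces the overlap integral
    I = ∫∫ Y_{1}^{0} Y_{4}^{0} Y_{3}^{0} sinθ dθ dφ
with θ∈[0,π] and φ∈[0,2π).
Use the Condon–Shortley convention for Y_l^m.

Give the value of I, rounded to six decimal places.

Rules hold: Σm=0, L=8 even, 3≤3≤5.
N = 3·9·7 = 189
Δ = 2!·0!·6!/9! = 1/252
Racah Σ t=1..1: t=1:−1/36 = -1/36
⇒ 3j(1 4 3; 0 0 0)² = 4/63, sgn +1
(m-triple is (0,0,0) — same symbol as above.)
4πI² = N·(3j₀)²·(3jₘ)² = 16/21
I = +1·√(0.761905/4π) = 0.24623252

0.246233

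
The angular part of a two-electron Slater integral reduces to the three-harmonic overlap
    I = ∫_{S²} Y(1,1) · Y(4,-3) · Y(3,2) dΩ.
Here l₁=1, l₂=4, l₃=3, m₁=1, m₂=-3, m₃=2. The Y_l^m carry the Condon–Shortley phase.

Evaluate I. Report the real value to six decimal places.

-0.282095

Checks pass: Σm=0; 8 even; l₃=3∈[3,5].
(2·1+1)(2·4+1)(2·3+1) = 189
Δ: 2! 0! 6! / 9! → 1/252
sum: t=1:−1/36 = -1/36
3j²(1 4 3; 0 0 0) = Δ·Π!·Σ² = 4/63  (sign +1)
sum: t=0:+1/240 = 1/240
3j²(1 4 3; 1 -3 2) = Δ·Π!·Σ² = 1/12  (sign -1)
combine: 4πI² = 189·4/63·1/12 = 1/1
take √, sign -1: I = -0.28209479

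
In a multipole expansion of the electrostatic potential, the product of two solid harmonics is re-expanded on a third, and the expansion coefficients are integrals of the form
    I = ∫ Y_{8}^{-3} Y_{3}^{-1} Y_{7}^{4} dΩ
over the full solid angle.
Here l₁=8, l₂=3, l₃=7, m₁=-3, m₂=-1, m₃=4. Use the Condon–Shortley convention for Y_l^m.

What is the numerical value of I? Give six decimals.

0.147305

Checks pass: Σm=0; 18 even; l₃=7∈[5,11].
(2·8+1)(2·3+1)(2·7+1) = 1785
Δ: 4! 12! 2! / 19! → 1/5290740
sum: t=1:−1/7257600 t=2:+1/2073600 t=3:−1/7257600 = 1/4838400
3j²(8 3 7; 0 0 0) = Δ·Π!·Σ² = 252/20995  (sign -1)
sum: t=0:+1/1916006400 t=1:−1/43545600 t=2:+1/17418240 = 67/1916006400
3j²(8 3 7; -3 -1 4) = Δ·Π!·Σ² = 4489/352716  (sign -1)
combine: 4πI² = 1785·252/20995·4489/352716 = 282807/1037153
take √, sign +1: I = 0.14730542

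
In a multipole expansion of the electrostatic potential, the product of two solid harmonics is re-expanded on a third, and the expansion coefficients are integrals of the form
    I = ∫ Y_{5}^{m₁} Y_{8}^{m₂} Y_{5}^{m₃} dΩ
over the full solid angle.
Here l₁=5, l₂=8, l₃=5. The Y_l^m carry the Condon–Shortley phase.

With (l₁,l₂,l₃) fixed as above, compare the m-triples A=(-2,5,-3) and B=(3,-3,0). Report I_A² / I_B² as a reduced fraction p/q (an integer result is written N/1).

91/50

l's match ⇒ only the (l;m) 3-j factors differ between A and B.
A: triangle coeff Δ(5,8,5) = 1/37413090; Σ_t [5,7]: t=5:−1/58060800 t=6:+1/7257600 t=7:−1/14515200 = 1/19353600; (3j)²=21/3230 [(5 8 5; -2 5 -3)], sign=+1
B: triangle coeff Δ(5,8,5) = 1/37413090; Σ_t [0,2]: t=0:+1/58060800 t=1:−1/2903040 t=2:+1/2073600 = 1/6451200; (3j)²=15/4199 [(5 8 5; 3 -3 0)], sign=-1
I_A²/I_B² = (21/3230)/(15/4199) = 91/50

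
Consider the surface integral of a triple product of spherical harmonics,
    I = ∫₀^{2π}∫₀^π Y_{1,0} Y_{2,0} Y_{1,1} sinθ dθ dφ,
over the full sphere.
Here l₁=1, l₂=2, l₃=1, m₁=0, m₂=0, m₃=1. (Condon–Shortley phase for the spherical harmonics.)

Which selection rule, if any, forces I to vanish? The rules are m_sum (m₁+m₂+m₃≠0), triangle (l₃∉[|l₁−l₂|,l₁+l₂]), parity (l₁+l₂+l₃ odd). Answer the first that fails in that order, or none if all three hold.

m_sum

m₁+m₂+m₃ = 0 + 0 + 1 = 1  ✗
triangle: |1−2|=1 ≤ l₃=1 ≤ 1+2=3
parity: l₁+l₂+l₃ = 4 is even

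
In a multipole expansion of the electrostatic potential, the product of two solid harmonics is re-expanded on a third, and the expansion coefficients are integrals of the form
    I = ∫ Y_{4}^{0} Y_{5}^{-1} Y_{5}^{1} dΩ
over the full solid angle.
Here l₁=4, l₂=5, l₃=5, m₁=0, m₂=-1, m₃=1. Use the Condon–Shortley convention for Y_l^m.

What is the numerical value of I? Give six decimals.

-0.086798

Checks pass: Σm=0; 14 even; l₃=5∈[1,9].
(2·4+1)(2·5+1)(2·5+1) = 1089
Δ: 4! 4! 6! / 15! → 1/3153150
sum: t=0:+1/69120 t=1:−1/1728 t=2:+1/576 t=3:−1/1728 t=4:+1/69120 = 7/11520
3j²(4 5 5; 0 0 0) = Δ·Π!·Σ² = 2/143  (sign -1)
sum: t=0:+1/27648 t=1:−1/1296 t=2:+1/768 t=3:−1/4320 t=4:+1/414720 = 7/20736
3j²(4 5 5; 0 -1 1) = Δ·Π!·Σ² = 8/1287  (sign +1)
combine: 4πI² = 1089·2/143·8/1287 = 16/169
take √, sign -1: I = -0.08679840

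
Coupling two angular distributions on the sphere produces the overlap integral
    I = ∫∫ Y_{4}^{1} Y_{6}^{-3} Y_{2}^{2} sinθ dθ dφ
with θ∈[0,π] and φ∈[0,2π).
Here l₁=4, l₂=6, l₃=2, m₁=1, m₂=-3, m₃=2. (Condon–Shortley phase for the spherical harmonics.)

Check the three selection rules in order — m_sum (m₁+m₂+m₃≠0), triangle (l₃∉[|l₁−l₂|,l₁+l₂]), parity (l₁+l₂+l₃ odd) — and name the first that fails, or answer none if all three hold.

azimuthal sum: 1 − 3 + 2 = 0  ✓
2 ≤ 2 ≤ 10 (triangle on l)  ✓
L = 4 + 6 + 2 = 12 (even)  ✓

none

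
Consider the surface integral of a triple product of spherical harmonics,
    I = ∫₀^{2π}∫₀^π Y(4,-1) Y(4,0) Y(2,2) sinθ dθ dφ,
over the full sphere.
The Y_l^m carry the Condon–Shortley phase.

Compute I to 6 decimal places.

0.000000

Σmᵢ = 1 ≠ 0, so the φ-integral vanishes; I = 0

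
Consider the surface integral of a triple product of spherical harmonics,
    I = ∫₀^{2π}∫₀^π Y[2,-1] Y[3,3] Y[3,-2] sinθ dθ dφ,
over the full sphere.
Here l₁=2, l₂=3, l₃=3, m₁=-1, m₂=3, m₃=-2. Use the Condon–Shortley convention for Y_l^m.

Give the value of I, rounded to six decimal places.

Checks pass: Σm=0; 8 even; l₃=3∈[1,5].
(2·2+1)(2·3+1)(2·3+1) = 245
Δ: 2! 2! 4! / 9! → 1/3780
sum: t=0:+1/24 t=1:−1/4 t=2:+1/24 = -1/6
3j²(2 3 3; 0 0 0) = Δ·Π!·Σ² = 4/105  (sign +1)
sum: t=2:+1/48 = 1/48
3j²(2 3 3; -1 3 -2) = Δ·Π!·Σ² = 5/84  (sign -1)
combine: 4πI² = 245·4/105·5/84 = 5/9
take √, sign -1: I = -0.21026104

-0.210261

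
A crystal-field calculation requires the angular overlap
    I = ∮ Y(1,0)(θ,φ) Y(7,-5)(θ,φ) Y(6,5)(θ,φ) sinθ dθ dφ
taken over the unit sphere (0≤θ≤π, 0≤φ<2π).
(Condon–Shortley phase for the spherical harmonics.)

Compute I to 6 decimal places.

Checks pass: Σm=0; 14 even; l₃=6∈[6,8].
(2·1+1)(2·7+1)(2·6+1) = 585
Δ: 2! 0! 12! / 15! → 1/1365
sum: t=1:−1/518400 = -1/518400
3j²(1 7 6; 0 0 0) = Δ·Π!·Σ² = 7/195  (sign -1)
sum: t=1:−1/39916800 = -1/39916800
3j²(1 7 6; 0 -5 5) = Δ·Π!·Σ² = 8/455  (sign +1)
combine: 4πI² = 585·7/195·8/455 = 24/65
take √, sign -1: I = -0.17141310

-0.171413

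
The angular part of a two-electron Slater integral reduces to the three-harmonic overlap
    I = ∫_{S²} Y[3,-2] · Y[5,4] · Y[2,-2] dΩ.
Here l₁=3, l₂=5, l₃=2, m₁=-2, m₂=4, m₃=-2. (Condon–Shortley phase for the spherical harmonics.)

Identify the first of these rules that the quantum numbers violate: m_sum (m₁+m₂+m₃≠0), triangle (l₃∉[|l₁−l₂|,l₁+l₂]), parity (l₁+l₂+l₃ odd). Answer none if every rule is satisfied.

m₁+m₂+m₃ = -2 + 4 − 2 = 0  ✓
triangle: |3−5|=2 ≤ l₃=2 ≤ 3+5=8  ✓
parity: l₁+l₂+l₃ = 10 is even  ✓

none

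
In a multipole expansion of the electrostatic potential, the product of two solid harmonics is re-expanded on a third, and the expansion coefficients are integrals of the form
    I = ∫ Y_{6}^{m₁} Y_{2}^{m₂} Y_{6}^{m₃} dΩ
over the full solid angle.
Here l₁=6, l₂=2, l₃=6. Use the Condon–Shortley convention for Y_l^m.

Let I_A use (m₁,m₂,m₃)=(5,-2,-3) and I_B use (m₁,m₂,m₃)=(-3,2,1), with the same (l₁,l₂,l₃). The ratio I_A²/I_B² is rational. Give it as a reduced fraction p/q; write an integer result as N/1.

l's match ⇒ only the (l;m) 3-j factors differ between A and B.
A: triangle coeff Δ(6,2,6) = 1/90090; Σ_t [0,0]: t=0:+1/1451520 = 1/1451520; (3j)²=1/91 [(6 2 6; 5 -2 -3)], sign=-1
B: triangle coeff Δ(6,2,6) = 1/90090; Σ_t [2,2]: t=2:+1/120960 = 1/120960; (3j)²=24/1001 [(6 2 6; -3 2 1)], sign=-1
I_A²/I_B² = (1/91)/(24/1001) = 11/24

11/24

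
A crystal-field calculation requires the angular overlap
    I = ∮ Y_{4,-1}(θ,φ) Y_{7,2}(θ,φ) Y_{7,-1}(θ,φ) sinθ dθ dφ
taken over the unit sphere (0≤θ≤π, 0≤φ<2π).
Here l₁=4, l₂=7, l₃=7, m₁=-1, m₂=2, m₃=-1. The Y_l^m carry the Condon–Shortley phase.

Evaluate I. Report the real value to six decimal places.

m-sum 0 ✓  L=18 even ✓  3≤7≤11 ✓
Π(2lᵢ+1) = 9×15×15 = 2025
triangle coeff Δ(4,7,7) = 1/58198140
Σ_t [0,4]: t=0:+1/17418240 t=1:−1/622080 t=2:+1/230400 t=3:−1/622080 t=4:+1/17418240 = 1/806400
(3j)²=2268/230945 [(4 7 7; 0 0 0)], sign=-1
Σ_t [1,4]: t=1:−1/11612160 t=2:+1/725760 t=3:−1/414720 t=4:+1/2073600 = -37/58060800
(3j)²=4107/646646 [(4 7 7; -1 2 -1)], sign=-1
⇒ 4πI² = 269460270/2133423721
I = (+1)√(269460270/2133423721/(4π)) = 0.10025450

0.100255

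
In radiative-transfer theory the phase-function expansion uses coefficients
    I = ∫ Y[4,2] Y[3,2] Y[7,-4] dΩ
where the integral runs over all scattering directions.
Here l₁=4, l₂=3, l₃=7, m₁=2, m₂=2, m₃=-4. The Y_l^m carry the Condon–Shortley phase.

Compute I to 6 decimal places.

Rules hold: Σm=0, L=14 even, 1≤7≤7.
N = 9·7·15 = 945
Δ = 0!·8!·6!/15! = 1/45045
Racah Σ t=0..0: t=0:+1/20736 = 1/20736
⇒ 3j(4 3 7; 0 0 0)² = 35/1287, sgn -1
Racah Σ t=0..0: t=0:+1/172800 = 1/172800
⇒ 3j(4 3 7; 2 2 -4)² = 2/65, sgn -1
4πI² = N·(3j₀)²·(3jₘ)² = 1470/1859
I = +1·√(0.790748/4π) = 0.25084996

0.250850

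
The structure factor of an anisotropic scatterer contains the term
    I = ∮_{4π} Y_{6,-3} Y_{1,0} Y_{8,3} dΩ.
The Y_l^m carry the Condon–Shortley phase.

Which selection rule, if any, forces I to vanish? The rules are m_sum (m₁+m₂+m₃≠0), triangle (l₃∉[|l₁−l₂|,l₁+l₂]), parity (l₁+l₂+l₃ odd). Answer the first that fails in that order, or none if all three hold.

m₁+m₂+m₃ = -3 + 0 + 3 = 0  ✓
triangle: |6−1|=5 ≤ l₃=8 ≤ 6+1=7  ✗
parity: l₁+l₂+l₃ = 15 is odd

triangle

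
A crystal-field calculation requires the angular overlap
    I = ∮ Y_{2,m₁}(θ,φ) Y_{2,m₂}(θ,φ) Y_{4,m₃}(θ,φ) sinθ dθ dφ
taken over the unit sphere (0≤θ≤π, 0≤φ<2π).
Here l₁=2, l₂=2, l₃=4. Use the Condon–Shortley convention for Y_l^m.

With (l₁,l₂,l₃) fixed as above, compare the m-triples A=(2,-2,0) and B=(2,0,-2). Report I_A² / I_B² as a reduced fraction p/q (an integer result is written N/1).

1/15

Same 2,2,4: normalisation and zero-m 3j drop out of the ratio.
A: Δ: 0! 4! 4! / 9! → 1/630; sum: t=0:+1/576 = 1/576; 3j²(2 2 4; 2 -2 0) = Δ·Π!·Σ² = 1/630  (sign +1)
B: Δ: 0! 4! 4! / 9! → 1/630; sum: t=0:+1/96 = 1/96; 3j²(2 2 4; 2 0 -2) = Δ·Π!·Σ² = 1/42  (sign +1)
I_A²/I_B² = (1/630)/(1/42) = 1/15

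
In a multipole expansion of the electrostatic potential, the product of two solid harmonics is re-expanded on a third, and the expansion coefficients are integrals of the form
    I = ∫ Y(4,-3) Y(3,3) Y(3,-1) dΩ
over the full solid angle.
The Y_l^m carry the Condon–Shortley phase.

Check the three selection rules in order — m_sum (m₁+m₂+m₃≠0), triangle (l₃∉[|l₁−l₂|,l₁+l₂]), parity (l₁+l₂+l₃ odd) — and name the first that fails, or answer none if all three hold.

Σmᵢ = -1  ✗
l₃∈[|l₁−l₂|,l₁+l₂]=[1,7], have l₃=3
Σlᵢ = 10 ⇒ even

m_sum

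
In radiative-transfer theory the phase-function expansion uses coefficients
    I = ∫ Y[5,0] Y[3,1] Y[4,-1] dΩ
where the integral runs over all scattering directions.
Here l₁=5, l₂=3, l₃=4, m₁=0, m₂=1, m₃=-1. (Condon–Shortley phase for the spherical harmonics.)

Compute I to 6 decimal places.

m-sum 0 ✓  L=12 even ✓  2≤4≤8 ✓
Π(2lᵢ+1) = 11×7×9 = 693
triangle coeff Δ(5,3,4) = 1/180180
Σ_t [1,3]: t=1:−1/576 t=2:+1/144 t=3:−1/576 = 1/288
(3j)²=20/1001 [(5 3 4; 0 0 0)], sign=+1
Σ_t [2,4]: t=2:+1/288 t=3:−1/288 t=4:+1/5760 = 1/5760
(3j)²=1/12012 [(5 3 4; 0 1 -1)], sign=-1
⇒ 4πI² = 15/13013
I = (-1)√(15/13013/(4π)) = -0.00957750

-0.009577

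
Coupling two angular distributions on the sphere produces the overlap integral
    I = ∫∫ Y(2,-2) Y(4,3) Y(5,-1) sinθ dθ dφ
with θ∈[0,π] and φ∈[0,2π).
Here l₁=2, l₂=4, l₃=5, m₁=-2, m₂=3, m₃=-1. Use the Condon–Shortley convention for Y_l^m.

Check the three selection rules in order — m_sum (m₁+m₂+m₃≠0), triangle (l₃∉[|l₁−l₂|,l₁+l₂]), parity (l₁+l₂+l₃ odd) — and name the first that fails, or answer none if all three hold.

parity

Σmᵢ = 0  ✓
l₃∈[|l₁−l₂|,l₁+l₂]=[2,6], have l₃=5  ✓
Σlᵢ = 11 ⇒ odd  ✗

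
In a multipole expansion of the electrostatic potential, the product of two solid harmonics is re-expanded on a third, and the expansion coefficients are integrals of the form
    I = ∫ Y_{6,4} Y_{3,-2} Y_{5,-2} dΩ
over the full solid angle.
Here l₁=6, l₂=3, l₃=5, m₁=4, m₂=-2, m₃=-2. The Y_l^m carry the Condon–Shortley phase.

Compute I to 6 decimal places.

0.088266

Rules hold: Σm=0, L=14 even, 3≤5≤9.
N = 13·7·11 = 1001
Δ = 4!·8!·2!/15! = 1/675675
Racah Σ t=1..3: t=1:−1/8640 t=2:+1/2304 t=3:−1/8640 = 7/34560
⇒ 3j(6 3 5; 0 0 0)² = 7/429, sgn -1
Racah Σ t=0..1: t=0:+1/34560 t=1:−1/60480 = 1/80640
⇒ 3j(6 3 5; 4 -2 -2)² = 6/1001, sgn -1
4πI² = N·(3j₀)²·(3jₘ)² = 14/143
I = +1·√(0.0979021/4π) = 0.08826552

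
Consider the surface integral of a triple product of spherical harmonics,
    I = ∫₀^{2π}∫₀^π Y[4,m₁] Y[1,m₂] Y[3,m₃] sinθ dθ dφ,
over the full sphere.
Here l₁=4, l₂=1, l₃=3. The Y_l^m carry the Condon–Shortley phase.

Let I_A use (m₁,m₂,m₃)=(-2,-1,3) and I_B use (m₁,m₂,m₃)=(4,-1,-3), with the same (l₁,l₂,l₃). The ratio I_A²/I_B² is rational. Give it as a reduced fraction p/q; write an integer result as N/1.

l's match ⇒ only the (l;m) 3-j factors differ between A and B.
A: triangle coeff Δ(4,1,3) = 1/252; Σ_t [0,0]: t=0:+1/1440 = 1/1440; (3j)²=1/252 [(4 1 3; -2 -1 3)], sign=+1
B: triangle coeff Δ(4,1,3) = 1/252; Σ_t [0,0]: t=0:+1/1440 = 1/1440; (3j)²=1/9 [(4 1 3; 4 -1 -3)], sign=+1
I_A²/I_B² = (1/252)/(1/9) = 1/28

1/28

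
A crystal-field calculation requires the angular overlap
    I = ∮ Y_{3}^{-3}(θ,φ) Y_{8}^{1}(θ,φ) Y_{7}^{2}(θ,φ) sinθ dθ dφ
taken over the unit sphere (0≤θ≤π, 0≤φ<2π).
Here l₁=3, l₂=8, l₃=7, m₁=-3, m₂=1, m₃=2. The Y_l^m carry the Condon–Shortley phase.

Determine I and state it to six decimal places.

0.148075

m-sum 0 ✓  L=18 even ✓  5≤7≤11 ✓
Π(2lᵢ+1) = 7×17×15 = 1785
triangle coeff Δ(3,8,7) = 1/5290740
Σ_t [1,3]: t=1:−1/7257600 t=2:+1/2073600 t=3:−1/7257600 = 1/4838400
(3j)²=252/20995 [(3 8 7; 0 0 0)], sign=-1
Σ_t [4,4]: t=4:+1/29030400 = 1/29030400
(3j)²=54/4199 [(3 8 7; -3 1 2)], sign=-1
⇒ 4πI² = 285768/1037153
I = (+1)√(285768/1037153/(4π)) = 0.14807456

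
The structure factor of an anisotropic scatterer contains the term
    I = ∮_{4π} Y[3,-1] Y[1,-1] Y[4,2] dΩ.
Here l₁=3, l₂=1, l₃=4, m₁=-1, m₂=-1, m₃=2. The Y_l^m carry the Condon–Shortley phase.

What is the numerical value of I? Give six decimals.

0.238414

Rules hold: Σm=0, L=8 even, 2≤4≤4.
N = 7·3·9 = 189
Δ = 0!·6!·2!/9! = 1/252
Racah Σ t=0..0: t=0:+1/36 = 1/36
⇒ 3j(3 1 4; 0 0 0)² = 4/63, sgn +1
Racah Σ t=0..0: t=0:+1/96 = 1/96
⇒ 3j(3 1 4; -1 -1 2)² = 5/84, sgn +1
4πI² = N·(3j₀)²·(3jₘ)² = 5/7
I = +1·√(0.714286/4π) = 0.23841361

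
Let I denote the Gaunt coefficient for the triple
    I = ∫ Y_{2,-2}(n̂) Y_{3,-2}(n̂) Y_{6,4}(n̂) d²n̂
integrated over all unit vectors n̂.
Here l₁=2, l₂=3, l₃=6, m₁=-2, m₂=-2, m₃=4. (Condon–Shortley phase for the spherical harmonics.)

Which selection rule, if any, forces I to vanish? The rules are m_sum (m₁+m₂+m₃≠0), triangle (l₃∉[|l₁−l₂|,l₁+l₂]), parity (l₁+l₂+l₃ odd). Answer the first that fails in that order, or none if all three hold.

m₁+m₂+m₃ = -2 − 2 + 4 = 0  ✓
triangle: |2−3|=1 ≤ l₃=6 ≤ 2+3=5  ✗
parity: l₁+l₂+l₃ = 11 is odd

triangle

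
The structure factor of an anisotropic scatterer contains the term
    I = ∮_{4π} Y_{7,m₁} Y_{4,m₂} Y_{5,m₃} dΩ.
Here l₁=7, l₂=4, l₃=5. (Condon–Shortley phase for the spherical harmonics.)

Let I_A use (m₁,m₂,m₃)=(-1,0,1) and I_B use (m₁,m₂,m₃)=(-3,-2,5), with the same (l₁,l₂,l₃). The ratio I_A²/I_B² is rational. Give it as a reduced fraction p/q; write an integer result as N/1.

3388/2025

l's match ⇒ only the (l;m) 3-j factors differ between A and B.
A: triangle coeff Δ(7,4,5) = 1/6126120; Σ_t [2,4]: t=2:+1/138240 t=3:−1/25920 t=4:+1/55296 = -11/829440; (3j)²=11/1326 [(7 4 5; -1 0 1)], sign=-1
B: triangle coeff Δ(7,4,5) = 1/6126120; Σ_t [2,2]: t=2:+1/3870720 = 1/3870720; (3j)²=675/136136 [(7 4 5; -3 -2 5)], sign=+1
I_A²/I_B² = (11/1326)/(675/136136) = 3388/2025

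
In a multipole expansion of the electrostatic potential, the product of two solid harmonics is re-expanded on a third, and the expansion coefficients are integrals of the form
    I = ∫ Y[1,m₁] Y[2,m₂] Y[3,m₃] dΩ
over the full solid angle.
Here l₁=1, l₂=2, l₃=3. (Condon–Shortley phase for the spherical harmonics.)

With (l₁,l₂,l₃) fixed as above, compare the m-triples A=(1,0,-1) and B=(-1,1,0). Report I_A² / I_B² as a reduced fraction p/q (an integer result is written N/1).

Same 1,2,3: normalisation and zero-m 3j drop out of the ratio.
A: Δ: 0! 2! 4! / 7! → 1/105; sum: t=0:+1/8 = 1/8; 3j²(1 2 3; 1 0 -1) = Δ·Π!·Σ² = 2/35  (sign +1)
B: Δ: 0! 2! 4! / 7! → 1/105; sum: t=0:+1/12 = 1/12; 3j²(1 2 3; -1 1 0) = Δ·Π!·Σ² = 1/35  (sign -1)
I_A²/I_B² = (2/35)/(1/35) = 2/1

2/1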